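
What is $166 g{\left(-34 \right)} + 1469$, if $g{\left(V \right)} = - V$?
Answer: $7113$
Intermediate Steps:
$166 g{\left(-34 \right)} + 1469 = 166 \left(\left(-1\right) \left(-34\right)\right) + 1469 = 166 \cdot 34 + 1469 = 5644 + 1469 = 7113$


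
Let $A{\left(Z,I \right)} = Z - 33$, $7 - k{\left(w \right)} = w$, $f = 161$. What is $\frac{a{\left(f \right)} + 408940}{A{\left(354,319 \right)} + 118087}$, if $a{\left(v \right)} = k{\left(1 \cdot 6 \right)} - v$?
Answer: $\frac{102195}{29602} \approx 3.4523$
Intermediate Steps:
$k{\left(w \right)} = 7 - w$
$a{\left(v \right)} = 1 - v$ ($a{\left(v \right)} = \left(7 - 1 \cdot 6\right) - v = \left(7 - 6\right) - v = 1 - v$)
$A{\left(Z,I \right)} = -33 + Z$
$\frac{a{\left(f \right)} + 408940}{A{\left(354,319 \right)} + 118087} = \frac{\left(1 - 161\right) + 408940}{\left(-33 + 354\right) + 118087} = \frac{\left(1 - 161\right) + 408940}{321 + 118087} = \frac{-160 + 408940}{118408} = 408780 \cdot \frac{1}{118408} = \frac{102195}{29602}$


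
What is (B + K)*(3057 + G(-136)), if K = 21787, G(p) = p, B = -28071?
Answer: -18355564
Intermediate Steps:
(B + K)*(3057 + G(-136)) = (-28071 + 21787)*(3057 - 136) = -6284*2921 = -18355564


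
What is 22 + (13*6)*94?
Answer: 7354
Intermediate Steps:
22 + (13*6)*94 = 22 + 78*94 = 22 + 7332 = 7354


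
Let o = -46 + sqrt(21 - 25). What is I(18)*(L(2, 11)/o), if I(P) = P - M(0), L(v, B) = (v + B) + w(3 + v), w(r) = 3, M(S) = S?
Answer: -1656/265 - 72*I/265 ≈ -6.2491 - 0.2717*I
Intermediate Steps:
L(v, B) = 3 + B + v (L(v, B) = (v + B) + 3 = (B + v) + 3 = 3 + B + v)
o = -46 + 2*I (o = -46 + sqrt(-4) = -46 + 2*I ≈ -46.0 + 2.0*I)
I(P) = P (I(P) = P - 1*0 = P + 0 = P)
I(18)*(L(2, 11)/o) = 18*((3 + 11 + 2)/(-46 + 2*I)) = 18*(16*((-46 - 2*I)/2120)) = 18*(2*(-46 - 2*I)/265) = 36*(-46 - 2*I)/265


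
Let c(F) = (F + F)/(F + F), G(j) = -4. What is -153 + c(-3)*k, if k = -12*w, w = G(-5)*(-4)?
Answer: -345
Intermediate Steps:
w = 16 (w = -4*(-4) = 16)
c(F) = 1 (c(F) = (2*F)/((2*F)) = (2*F)*(1/(2*F)) = 1)
k = -192 (k = -12*16 = -192)
-153 + c(-3)*k = -153 + 1*(-192) = -153 - 192 = -345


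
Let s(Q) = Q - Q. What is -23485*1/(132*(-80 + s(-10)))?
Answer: 427/192 ≈ 2.2240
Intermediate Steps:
s(Q) = 0
-23485*1/(132*(-80 + s(-10))) = -23485*1/(132*(-80 + 0)) = -23485/((-80*132)) = -23485/(-10560) = -23485*(-1/10560) = 427/192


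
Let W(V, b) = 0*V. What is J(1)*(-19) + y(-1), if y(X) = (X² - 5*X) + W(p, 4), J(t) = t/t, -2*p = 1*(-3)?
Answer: -13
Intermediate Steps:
p = 3/2 (p = -(-3)/2 = -½*(-3) = 3/2 ≈ 1.5000)
W(V, b) = 0
J(t) = 1
y(X) = X² - 5*X (y(X) = (X² - 5*X) + 0 = X² - 5*X)
J(1)*(-19) + y(-1) = 1*(-19) - (-5 - 1) = -19 - 1*(-6) = -19 + 6 = -13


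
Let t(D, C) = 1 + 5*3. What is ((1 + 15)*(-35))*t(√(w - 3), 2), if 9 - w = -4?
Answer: -8960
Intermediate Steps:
w = 13 (w = 9 - 1*(-4) = 9 + 4 = 13)
t(D, C) = 16 (t(D, C) = 1 + 15 = 16)
((1 + 15)*(-35))*t(√(w - 3), 2) = ((1 + 15)*(-35))*16 = (16*(-35))*16 = -560*16 = -8960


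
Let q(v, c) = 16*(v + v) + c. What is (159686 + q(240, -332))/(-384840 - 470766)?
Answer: -27839/142601 ≈ -0.19522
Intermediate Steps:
q(v, c) = c + 32*v (q(v, c) = 16*(2*v) + c = 32*v + c = c + 32*v)
(159686 + q(240, -332))/(-384840 - 470766) = (159686 + (-332 + 32*240))/(-384840 - 470766) = (159686 + (-332 + 7680))/(-855606) = (159686 + 7348)*(-1/855606) = 167034*(-1/855606) = -27839/142601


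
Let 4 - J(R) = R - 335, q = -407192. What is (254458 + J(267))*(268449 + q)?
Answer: -35314255790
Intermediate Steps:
J(R) = 339 - R (J(R) = 4 - (R - 335) = 4 - (-335 + R) = 4 + (335 - R) = 339 - R)
(254458 + J(267))*(268449 + q) = (254458 + (339 - 1*267))*(268449 - 407192) = (254458 + (339 - 267))*(-138743) = (254458 + 72)*(-138743) = 254530*(-138743) = -35314255790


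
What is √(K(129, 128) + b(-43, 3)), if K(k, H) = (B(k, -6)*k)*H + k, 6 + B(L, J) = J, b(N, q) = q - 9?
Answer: I*√198021 ≈ 445.0*I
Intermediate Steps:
b(N, q) = -9 + q
B(L, J) = -6 + J
K(k, H) = k - 12*H*k (K(k, H) = ((-6 - 6)*k)*H + k = (-12*k)*H + k = -12*H*k + k = k - 12*H*k)
√(K(129, 128) + b(-43, 3)) = √(129*(1 - 12*128) + (-9 + 3)) = √(129*(1 - 1536) - 6) = √(129*(-1535) - 6) = √(-198015 - 6) = √(-198021) = I*√198021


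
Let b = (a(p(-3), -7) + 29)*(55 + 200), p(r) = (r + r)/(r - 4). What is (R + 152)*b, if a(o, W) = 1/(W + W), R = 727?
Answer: 90778725/14 ≈ 6.4842e+6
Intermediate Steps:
p(r) = 2*r/(-4 + r) (p(r) = (2*r)/(-4 + r) = 2*r/(-4 + r))
a(o, W) = 1/(2*W)
b = 103275/14 (b = ((½)/(-7) + 29)*(55 + 200) = ((½)*(-⅐) + 29)*255 = (-1/14 + 29)*255 = (405/14)*255 = 103275/14 ≈ 7376.8)
(R + 152)*b = (727 + 152)*(103275/14) = 879*(103275/14) = 90778725/14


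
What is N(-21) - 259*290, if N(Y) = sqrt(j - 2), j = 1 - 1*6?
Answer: -75110 + I*sqrt(7) ≈ -75110.0 + 2.6458*I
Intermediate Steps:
j = -5 (j = 1 - 6 = -5)
N(Y) = I*sqrt(7) (N(Y) = sqrt(-5 - 2) = sqrt(-7) = I*sqrt(7))
N(-21) - 259*290 = I*sqrt(7) - 259*290 = I*sqrt(7) - 75110 = -75110 + I*sqrt(7)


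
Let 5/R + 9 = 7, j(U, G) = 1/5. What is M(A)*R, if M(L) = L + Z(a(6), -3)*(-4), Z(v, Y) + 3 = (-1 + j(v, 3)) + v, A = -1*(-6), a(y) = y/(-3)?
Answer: -73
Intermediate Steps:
j(U, G) = ⅕
a(y) = -y/3 (a(y) = y*(-⅓) = -y/3)
A = 6
R = -5/2 (R = 5/(-9 + 7) = 5/(-2) = 5*(-½) = -5/2 ≈ -2.5000)
Z(v, Y) = -19/5 + v (Z(v, Y) = -3 + ((-1 + ⅕) + v) = -3 + (-⅘ + v) = -19/5 + v)
M(L) = 116/5 + L (M(L) = L + (-19/5 - ⅓*6)*(-4) = L + (-19/5 - 2)*(-4) = L - 29/5*(-4) = L + 116/5 = 116/5 + L)
M(A)*R = (116/5 + 6)*(-5/2) = (146/5)*(-5/2) = -73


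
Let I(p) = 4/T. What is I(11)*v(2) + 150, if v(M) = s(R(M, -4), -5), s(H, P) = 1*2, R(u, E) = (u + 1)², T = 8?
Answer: 151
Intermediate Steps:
R(u, E) = (1 + u)²
I(p) = ½ (I(p) = 4/8 = 4*(⅛) = ½)
s(H, P) = 2
v(M) = 2
I(11)*v(2) + 150 = (½)*2 + 150 = 1 + 150 = 151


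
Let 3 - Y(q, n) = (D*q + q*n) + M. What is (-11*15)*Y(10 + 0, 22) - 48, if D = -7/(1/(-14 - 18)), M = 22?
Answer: 408987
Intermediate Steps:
D = 224 (D = -7/(1/(-32)) = -7/(-1/32) = -7*(-32) = 224)
Y(q, n) = -19 - 224*q - n*q (Y(q, n) = 3 - ((224*q + q*n) + 22) = 3 - ((224*q + n*q) + 22) = 3 - (22 + 224*q + n*q) = 3 + (-22 - 224*q - n*q) = -19 - 224*q - n*q)
(-11*15)*Y(10 + 0, 22) - 48 = (-11*15)*(-19 - 224*(10 + 0) - 1*22*(10 + 0)) - 48 = -165*(-19 - 224*10 - 1*22*10) - 48 = -165*(-19 - 2240 - 220) - 48 = -165*(-2479) - 48 = 409035 - 48 = 408987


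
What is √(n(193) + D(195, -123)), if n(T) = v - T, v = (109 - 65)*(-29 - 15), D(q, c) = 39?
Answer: I*√2090 ≈ 45.716*I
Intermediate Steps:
v = -1936 (v = 44*(-44) = -1936)
n(T) = -1936 - T
√(n(193) + D(195, -123)) = √((-1936 - 1*193) + 39) = √((-1936 - 193) + 39) = √(-2129 + 39) = √(-2090) = I*√2090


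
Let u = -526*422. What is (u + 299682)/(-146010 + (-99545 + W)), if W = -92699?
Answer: -38855/169127 ≈ -0.22974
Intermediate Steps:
u = -221972
(u + 299682)/(-146010 + (-99545 + W)) = (-221972 + 299682)/(-146010 + (-99545 - 92699)) = 77710/(-146010 - 192244) = 77710/(-338254) = 77710*(-1/338254) = -38855/169127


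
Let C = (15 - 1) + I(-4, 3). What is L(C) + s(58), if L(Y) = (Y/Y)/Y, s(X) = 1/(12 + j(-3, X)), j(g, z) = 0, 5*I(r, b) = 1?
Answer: 131/852 ≈ 0.15376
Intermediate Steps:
I(r, b) = ⅕ (I(r, b) = (⅕)*1 = ⅕)
s(X) = 1/12 (s(X) = 1/(12 + 0) = 1/12)
C = 71/5 (C = (15 - 1) + ⅕ = 14 + ⅕ = 71/5 ≈ 14.200)
L(Y) = 1/Y
L(C) + s(58) = 1/(71/5) + 1/12 = 5/71 + 1/12 = 131/852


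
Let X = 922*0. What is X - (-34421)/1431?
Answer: 34421/1431 ≈ 24.054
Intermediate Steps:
X = 0
X - (-34421)/1431 = 0 - (-34421)/1431 = 0 - 1*(-34421/1431) = 0 + 34421/1431 = 34421/1431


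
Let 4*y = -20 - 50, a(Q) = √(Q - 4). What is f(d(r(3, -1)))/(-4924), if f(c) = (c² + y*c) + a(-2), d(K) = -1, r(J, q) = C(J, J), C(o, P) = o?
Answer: -37/9848 - I*√6/4924 ≈ -0.0037571 - 0.00049746*I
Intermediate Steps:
r(J, q) = J
a(Q) = √(-4 + Q)
y = -35/2 (y = (-20 - 50)/4 = (¼)*(-70) = -35/2 ≈ -17.500)
f(c) = c² - 35*c/2 + I*√6 (f(c) = (c² - 35*c/2) + √(-4 - 2) = (c² - 35*c/2) + √(-6) = (c² - 35*c/2) + I*√6 = c² - 35*c/2 + I*√6)
f(d(r(3, -1)))/(-4924) = ((-1)² - 35/2*(-1) + I*√6)/(-4924) = (1 + 35/2 + I*√6)*(-1/4924) = (37/2 + I*√6)*(-1/4924) = -37/9848 - I*√6/4924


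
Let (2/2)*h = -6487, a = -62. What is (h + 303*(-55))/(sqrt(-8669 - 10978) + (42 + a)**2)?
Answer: -9260800/179647 + 69456*I*sqrt(2183)/179647 ≈ -51.55 + 18.064*I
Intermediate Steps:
h = -6487
(h + 303*(-55))/(sqrt(-8669 - 10978) + (42 + a)**2) = (-6487 + 303*(-55))/(sqrt(-8669 - 10978) + (42 - 62)**2) = (-6487 - 16665)/(sqrt(-19647) + (-20)**2) = -23152/(3*I*sqrt(2183) + 400) = -23152/(400 + 3*I*sqrt(2183))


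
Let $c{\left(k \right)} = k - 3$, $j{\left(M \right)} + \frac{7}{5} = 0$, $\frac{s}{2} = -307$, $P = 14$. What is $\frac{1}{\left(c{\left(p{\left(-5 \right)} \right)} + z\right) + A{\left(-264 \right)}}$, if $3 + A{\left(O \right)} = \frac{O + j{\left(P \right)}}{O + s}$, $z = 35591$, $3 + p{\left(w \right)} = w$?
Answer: $\frac{4390}{156184357} \approx 2.8108 \cdot 10^{-5}$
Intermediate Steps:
$s = -614$ ($s = 2 \left(-307\right) = -614$)
$j{\left(M \right)} = - \frac{7}{5}$ ($j{\left(M \right)} = - \frac{7}{5} + 0 = - \frac{7}{5}$)
$p{\left(w \right)} = -3 + w$
$c{\left(k \right)} = -3 + k$
$A{\left(O \right)} = -3 + \frac{- \frac{7}{5} + O}{-614 + O}$ ($A{\left(O \right)} = -3 + \frac{O - \frac{7}{5}}{O - 614} = -3 + \frac{- \frac{7}{5} + O}{-614 + O}$)
$\frac{1}{\left(c{\left(p{\left(-5 \right)} \right)} + z\right) + A{\left(-264 \right)}} = \frac{1}{\left(\left(-3 - 8\right) + 35591\right) + \frac{9203 - -2640}{5 \left(-614 - 264\right)}} = \frac{1}{\left(\left(-3 - 8\right) + 35591\right) + \frac{9203 + 2640}{5 \left(-878\right)}} = \frac{1}{\left(-11 + 35591\right) + \frac{1}{5} \left(- \frac{1}{878}\right) 11843} = \frac{1}{35580 - \frac{11843}{4390}} = \frac{1}{\frac{156184357}{4390}} = \frac{4390}{156184357}$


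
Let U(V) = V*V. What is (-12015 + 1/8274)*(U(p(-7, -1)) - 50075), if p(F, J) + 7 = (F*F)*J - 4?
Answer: 4620177765775/8274 ≈ 5.5840e+8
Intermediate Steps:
p(F, J) = -11 + J*F² (p(F, J) = -7 + ((F*F)*J - 4) = -7 + (F²*J - 4) = -7 + (J*F² - 4) = -7 + (-4 + J*F²) = -11 + J*F²)
U(V) = V²
(-12015 + 1/8274)*(U(p(-7, -1)) - 50075) = (-12015 + 1/8274)*((-11 - 1*(-7)²)² - 50075) = (-12015 + 1/8274)*((-11 - 1*49)² - 50075) = -99412109*((-11 - 49)² - 50075)/8274 = -99412109*((-60)² - 50075)/8274 = -99412109*(3600 - 50075)/8274 = -99412109/8274*(-46475) = 4620177765775/8274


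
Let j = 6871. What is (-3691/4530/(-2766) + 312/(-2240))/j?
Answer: -24381787/1205308896120 ≈ -2.0229e-5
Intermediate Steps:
(-3691/4530/(-2766) + 312/(-2240))/j = (-3691/4530/(-2766) + 312/(-2240))/6871 = (-3691*1/4530*(-1/2766) + 312*(-1/2240))*(1/6871) = (-3691/4530*(-1/2766) - 39/280)*(1/6871) = (3691/12529980 - 39/280)*(1/6871) = -24381787/175419720*1/6871 = -24381787/1205308896120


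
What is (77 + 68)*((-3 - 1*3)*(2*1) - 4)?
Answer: -2320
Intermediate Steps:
(77 + 68)*((-3 - 1*3)*(2*1) - 4) = 145*((-3 - 3)*2 - 4) = 145*(-6*2 - 4) = 145*(-12 - 4) = 145*(-16) = -2320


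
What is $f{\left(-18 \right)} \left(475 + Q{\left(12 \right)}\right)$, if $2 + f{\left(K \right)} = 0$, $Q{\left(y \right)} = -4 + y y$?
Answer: $-1230$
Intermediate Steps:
$Q{\left(y \right)} = -4 + y^{2}$
$f{\left(K \right)} = -2$ ($f{\left(K \right)} = -2 + 0 = -2$)
$f{\left(-18 \right)} \left(475 + Q{\left(12 \right)}\right) = - 2 \left(475 - \left(4 - 12^{2}\right)\right) = - 2 \left(475 + \left(-4 + 144\right)\right) = - 2 \left(475 + 140\right) = \left(-2\right) 615 = -1230$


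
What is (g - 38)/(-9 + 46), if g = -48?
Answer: -86/37 ≈ -2.3243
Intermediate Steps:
(g - 38)/(-9 + 46) = (-48 - 38)/(-9 + 46) = -86/37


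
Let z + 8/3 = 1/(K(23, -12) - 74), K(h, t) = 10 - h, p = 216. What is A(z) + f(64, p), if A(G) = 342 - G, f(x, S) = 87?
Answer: 37556/87 ≈ 431.68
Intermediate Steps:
z = -233/87 (z = -8/3 + 1/((10 - 1*23) - 74) = -8/3 + 1/((10 - 23) - 74) = -8/3 + 1/(-13 - 74) = -8/3 + 1/(-87) = -8/3 - 1/87 = -233/87 ≈ -2.6782)
A(z) + f(64, p) = (342 - 1*(-233/87)) + 87 = (342 + 233/87) + 87 = 29987/87 + 87 = 37556/87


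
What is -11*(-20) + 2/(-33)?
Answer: 7258/33 ≈ 219.94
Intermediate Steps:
-11*(-20) + 2/(-33) = 220 + 2*(-1/33) = 220 - 2/33 = 7258/33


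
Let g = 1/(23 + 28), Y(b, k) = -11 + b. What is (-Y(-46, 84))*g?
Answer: 19/17 ≈ 1.1176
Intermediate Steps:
g = 1/51 ≈ 0.019608
(-Y(-46, 84))*g = -(-11 - 46)*(1/51) = -1*(-57)*(1/51) = 57*(1/51) = 19/17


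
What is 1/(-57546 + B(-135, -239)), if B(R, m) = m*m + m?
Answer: -1/664 ≈ -0.0015060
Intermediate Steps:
B(R, m) = m + m² (B(R, m) = m² + m = m + m²)
1/(-57546 + B(-135, -239)) = 1/(-57546 - 239*(1 - 239)) = 1/(-57546 - 239*(-238)) = 1/(-57546 + 56882) = 1/(-664) = -1/664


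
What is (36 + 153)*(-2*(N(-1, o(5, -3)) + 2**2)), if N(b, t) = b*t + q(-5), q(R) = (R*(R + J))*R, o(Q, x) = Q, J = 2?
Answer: 28728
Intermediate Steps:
q(R) = R**2*(2 + R) (q(R) = (R*(R + 2))*R = (R*(2 + R))*R = R**2*(2 + R))
N(b, t) = -75 + b*t (N(b, t) = b*t + (-5)**2*(2 - 5) = b*t + 25*(-3) = b*t - 75 = -75 + b*t)
(36 + 153)*(-2*(N(-1, o(5, -3)) + 2**2)) = (36 + 153)*(-2*((-75 - 1*5) + 2**2)) = 189*(-2*((-75 - 5) + 4)) = 189*(-2*(-80 + 4)) = 189*(-2*(-76)) = 189*152 = 28728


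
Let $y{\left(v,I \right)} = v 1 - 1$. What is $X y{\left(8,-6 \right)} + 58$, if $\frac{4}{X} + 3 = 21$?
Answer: $\frac{536}{9} \approx 59.556$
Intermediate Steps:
$y{\left(v,I \right)} = -1 + v$ ($y{\left(v,I \right)} = v - 1 = -1 + v$)
$X = \frac{2}{9}$ ($X = \frac{4}{-3 + 21} = \frac{4}{18} = 4 \cdot \frac{1}{18} = \frac{2}{9} \approx 0.22222$)
$X y{\left(8,-6 \right)} + 58 = \frac{2 \left(-1 + 8\right)}{9} + 58 = \frac{2}{9} \cdot 7 + 58 = \frac{14}{9} + 58 = \frac{536}{9}$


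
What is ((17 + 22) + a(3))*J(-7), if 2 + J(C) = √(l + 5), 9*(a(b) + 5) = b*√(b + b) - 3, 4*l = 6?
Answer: -(4 - √26)*(101 + √6)/6 ≈ 18.949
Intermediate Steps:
l = 3/2 (l = (¼)*6 = 3/2 ≈ 1.5000)
a(b) = -16/3 + √2*b^(3/2)/9 (a(b) = -5 + (b*√(b + b) - 3)/9 = -5 + (b*√(2*b) - 3)/9 = -5 + (b*(√2*√b) - 3)/9 = -5 + (√2*b^(3/2) - 3)/9 = -5 + (-3 + √2*b^(3/2))/9 = -5 + (-⅓ + √2*b^(3/2)/9) = -16/3 + √2*b^(3/2)/9)
J(C) = -2 + √26/2 (J(C) = -2 + √(3/2 + 5) = -2 + √(13/2) = -2 + √26/2)
((17 + 22) + a(3))*J(-7) = ((17 + 22) + (-16/3 + √2*3^(3/2)/9))*(-2 + √26/2) = (39 + (-16/3 + √2*(3*√3)/9))*(-2 + √26/2) = (39 + (-16/3 + √6/3))*(-2 + √26/2) = (101/3 + √6/3)*(-2 + √26/2) = (-2 + √26/2)*(101/3 + √6/3)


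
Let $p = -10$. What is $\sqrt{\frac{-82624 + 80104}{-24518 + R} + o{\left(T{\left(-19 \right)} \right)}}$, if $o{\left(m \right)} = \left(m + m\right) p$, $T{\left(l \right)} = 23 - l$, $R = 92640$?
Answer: $\frac{50 i \sqrt{389828145}}{34061} \approx 28.983 i$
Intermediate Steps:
$o{\left(m \right)} = - 20 m$ ($o{\left(m \right)} = \left(m + m\right) \left(-10\right) = 2 m \left(-10\right) = - 20 m$)
$\sqrt{\frac{-82624 + 80104}{-24518 + R} + o{\left(T{\left(-19 \right)} \right)}} = \sqrt{\frac{-82624 + 80104}{-24518 + 92640} - 20 \left(23 - -19\right)} = \sqrt{- \frac{2520}{68122} - 20 \left(23 + 19\right)} = \sqrt{\left(-2520\right) \frac{1}{68122} - 840} = \sqrt{- \frac{1260}{34061} - 840} = \sqrt{- \frac{28612500}{34061}} = \frac{50 i \sqrt{389828145}}{34061}$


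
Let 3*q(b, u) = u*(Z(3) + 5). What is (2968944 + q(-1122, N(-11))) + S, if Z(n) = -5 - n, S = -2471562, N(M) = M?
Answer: 497393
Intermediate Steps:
q(b, u) = -u (q(b, u) = (u*((-5 - 1*3) + 5))/3 = (u*((-5 - 3) + 5))/3 = (u*(-8 + 5))/3 = (u*(-3))/3 = (-3*u)/3 = -u)
(2968944 + q(-1122, N(-11))) + S = (2968944 - 1*(-11)) - 2471562 = (2968944 + 11) - 2471562 = 2968955 - 2471562 = 497393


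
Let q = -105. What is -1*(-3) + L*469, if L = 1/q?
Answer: -22/15 ≈ -1.4667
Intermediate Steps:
L = -1/105 (L = 1/(-105) = -1/105 ≈ -0.0095238)
-1*(-3) + L*469 = -1*(-3) - 1/105*469 = 3 - 67/15 = -22/15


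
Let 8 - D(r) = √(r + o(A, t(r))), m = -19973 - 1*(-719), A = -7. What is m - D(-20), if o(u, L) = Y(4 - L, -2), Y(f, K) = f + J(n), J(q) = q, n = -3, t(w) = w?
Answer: -19261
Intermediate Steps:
m = -19254 (m = -19973 + 719 = -19254)
Y(f, K) = -3 + f (Y(f, K) = f - 3 = -3 + f)
o(u, L) = 1 - L (o(u, L) = -3 + (4 - L) = 1 - L)
D(r) = 7 (D(r) = 8 - √(r + (1 - r)) = 8 - √1 = 8 - 1*1 = 8 - 1 = 7)
m - D(-20) = -19254 - 1*7 = -19254 - 7 = -19261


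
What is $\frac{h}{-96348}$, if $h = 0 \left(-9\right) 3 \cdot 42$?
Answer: $0$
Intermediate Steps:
$h = 0$ ($h = 0 \cdot 3 \cdot 42 = 0 \cdot 42 = 0$)
$\frac{h}{-96348} = \frac{0}{-96348} = 0 \left(- \frac{1}{96348}\right) = 0$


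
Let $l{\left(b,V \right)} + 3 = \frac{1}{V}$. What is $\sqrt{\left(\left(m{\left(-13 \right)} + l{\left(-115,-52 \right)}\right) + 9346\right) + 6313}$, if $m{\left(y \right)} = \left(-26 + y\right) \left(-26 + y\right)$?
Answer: $\frac{\sqrt{11611639}}{26} \approx 131.06$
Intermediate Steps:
$l{\left(b,V \right)} = -3 + \frac{1}{V}$
$m{\left(y \right)} = \left(-26 + y\right)^{2}$
$\sqrt{\left(\left(m{\left(-13 \right)} + l{\left(-115,-52 \right)}\right) + 9346\right) + 6313} = \sqrt{\left(\left(\left(-26 - 13\right)^{2} - \left(3 - \frac{1}{-52}\right)\right) + 9346\right) + 6313} = \sqrt{\left(\left(\left(-39\right)^{2} - \frac{157}{52}\right) + 9346\right) + 6313} = \sqrt{\left(\left(1521 - \frac{157}{52}\right) + 9346\right) + 6313} = \sqrt{\left(\frac{78935}{52} + 9346\right) + 6313} = \sqrt{\frac{564927}{52} + 6313} = \sqrt{\frac{893203}{52}} = \frac{\sqrt{11611639}}{26}$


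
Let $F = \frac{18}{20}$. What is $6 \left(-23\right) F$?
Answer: $- \frac{621}{5} \approx -124.2$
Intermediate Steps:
$F = \frac{9}{10}$ ($F = 18 \cdot \frac{1}{20} = \frac{9}{10} \approx 0.9$)
$6 \left(-23\right) F = 6 \left(-23\right) \frac{9}{10} = \left(-138\right) \frac{9}{10} = - \frac{621}{5}$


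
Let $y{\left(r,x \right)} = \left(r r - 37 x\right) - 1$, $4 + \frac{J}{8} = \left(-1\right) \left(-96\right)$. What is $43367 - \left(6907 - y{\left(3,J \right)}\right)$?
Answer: $9236$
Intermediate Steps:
$J = 736$ ($J = -32 + 8 \left(\left(-1\right) \left(-96\right)\right) = -32 + 8 \cdot 96 = -32 + 768 = 736$)
$y{\left(r,x \right)} = -1 + r^{2} - 37 x$ ($y{\left(r,x \right)} = \left(r^{2} - 37 x\right) - 1 = -1 + r^{2} - 37 x$)
$43367 - \left(6907 - y{\left(3,J \right)}\right) = 43367 - \left(6907 - \left(-1 + 3^{2} - 27232\right)\right) = 43367 - \left(6907 - \left(-1 + 9 - 27232\right)\right) = 43367 - \left(6907 - -27224\right) = 43367 - \left(6907 + 27224\right) = 43367 - 34131 = 9236$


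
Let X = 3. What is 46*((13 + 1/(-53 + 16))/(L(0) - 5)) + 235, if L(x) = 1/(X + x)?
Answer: 27745/259 ≈ 107.12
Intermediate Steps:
L(x) = 1/(3 + x)
46*((13 + 1/(-53 + 16))/(L(0) - 5)) + 235 = 46*((13 + 1/(-53 + 16))/(1/(3 + 0) - 5)) + 235 = 46*((13 + 1/(-37))/(1/3 - 5)) + 235 = 46*((13 - 1/37)/(⅓ - 5)) + 235 = 46*(480/(37*(-14/3))) + 235 = 46*((480/37)*(-3/14)) + 235 = 46*(-720/259) + 235 = -33120/259 + 235 = 27745/259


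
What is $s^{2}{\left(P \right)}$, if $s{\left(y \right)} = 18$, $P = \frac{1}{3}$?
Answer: $324$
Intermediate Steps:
$P = \frac{1}{3} \approx 0.33333$
$s^{2}{\left(P \right)} = 18^{2} = 324$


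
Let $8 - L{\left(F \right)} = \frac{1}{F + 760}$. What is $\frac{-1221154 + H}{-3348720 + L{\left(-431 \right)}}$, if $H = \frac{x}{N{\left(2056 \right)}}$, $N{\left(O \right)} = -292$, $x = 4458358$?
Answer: $\frac{59390311127}{160852032354} \approx 0.36922$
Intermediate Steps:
$L{\left(F \right)} = 8 - \frac{1}{760 + F}$ ($L{\left(F \right)} = 8 - \frac{1}{F + 760} = 8 - \frac{1}{760 + F}$)
$H = - \frac{2229179}{146}$ ($H = \frac{4458358}{-292} = 4458358 \left(- \frac{1}{292}\right) = - \frac{2229179}{146} \approx -15268.0$)
$\frac{-1221154 + H}{-3348720 + L{\left(-431 \right)}} = \frac{-1221154 - \frac{2229179}{146}}{-3348720 + \frac{6079 + 8 \left(-431\right)}{760 - 431}} = - \frac{180517663}{146 \left(-3348720 + \frac{6079 - 3448}{329}\right)} = - \frac{180517663}{146 \left(-3348720 + \frac{1}{329} \cdot 2631\right)} = - \frac{180517663}{146 \left(-3348720 + \frac{2631}{329}\right)} = - \frac{180517663}{146 \left(- \frac{1101726249}{329}\right)} = \left(- \frac{180517663}{146}\right) \left(- \frac{329}{1101726249}\right) = \frac{59390311127}{160852032354}$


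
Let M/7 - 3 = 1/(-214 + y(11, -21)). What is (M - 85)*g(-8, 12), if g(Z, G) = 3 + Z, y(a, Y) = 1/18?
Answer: 1232950/3851 ≈ 320.16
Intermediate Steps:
y(a, Y) = 1/18
M = 80745/3851 (M = 21 + 7/(-214 + 1/18) = 21 + 7/(-3851/18) = 21 + 7*(-18/3851) = 21 - 126/3851 = 80745/3851 ≈ 20.967)
(M - 85)*g(-8, 12) = (80745/3851 - 85)*(3 - 8) = -246590/3851*(-5) = 1232950/3851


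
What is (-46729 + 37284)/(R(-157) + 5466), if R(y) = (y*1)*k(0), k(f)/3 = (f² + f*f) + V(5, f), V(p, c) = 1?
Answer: -1889/999 ≈ -1.8909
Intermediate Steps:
k(f) = 3 + 6*f² (k(f) = 3*((f² + f*f) + 1) = 3*((f² + f²) + 1) = 3*(2*f² + 1) = 3*(1 + 2*f²) = 3 + 6*f²)
R(y) = 3*y (R(y) = (y*1)*(3 + 6*0²) = y*(3 + 6*0) = y*(3 + 0) = y*3 = 3*y)
(-46729 + 37284)/(R(-157) + 5466) = (-46729 + 37284)/(3*(-157) + 5466) = -9445/(-471 + 5466) = -9445/4995 = -9445*1/4995 = -1889/999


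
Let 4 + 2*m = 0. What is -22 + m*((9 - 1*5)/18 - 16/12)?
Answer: -178/9 ≈ -19.778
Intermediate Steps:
m = -2 (m = -2 + (1/2)*0 = -2 + 0 = -2)
-22 + m*((9 - 1*5)/18 - 16/12) = -22 - 2*((9 - 1*5)/18 - 16/12) = -22 - 2*((9 - 5)*(1/18) - 16*1/12) = -22 - 2*(4*(1/18) - 4/3) = -22 - 2*(2/9 - 4/3) = -22 - 2*(-10/9) = -22 + 20/9 = -178/9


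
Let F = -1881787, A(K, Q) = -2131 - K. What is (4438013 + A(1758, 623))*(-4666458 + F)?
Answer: -29035730312380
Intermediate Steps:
(4438013 + A(1758, 623))*(-4666458 + F) = (4438013 + (-2131 - 1*1758))*(-4666458 - 1881787) = (4438013 + (-2131 - 1758))*(-6548245) = (4438013 - 3889)*(-6548245) = 4434124*(-6548245) = -29035730312380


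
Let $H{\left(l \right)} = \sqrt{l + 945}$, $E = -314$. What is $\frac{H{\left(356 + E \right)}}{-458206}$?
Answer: $- \frac{\sqrt{987}}{458206} \approx -6.8564 \cdot 10^{-5}$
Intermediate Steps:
$H{\left(l \right)} = \sqrt{945 + l}$
$\frac{H{\left(356 + E \right)}}{-458206} = \frac{\sqrt{945 + \left(356 - 314\right)}}{-458206} = \sqrt{945 + 42} \left(- \frac{1}{458206}\right) = \sqrt{987} \left(- \frac{1}{458206}\right) = - \frac{\sqrt{987}}{458206}$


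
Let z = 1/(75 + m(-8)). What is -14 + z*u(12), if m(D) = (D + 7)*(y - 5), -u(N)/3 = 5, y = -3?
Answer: -1177/83 ≈ -14.181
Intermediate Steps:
u(N) = -15 (u(N) = -3*5 = -15)
m(D) = -56 - 8*D (m(D) = (D + 7)*(-3 - 5) = (7 + D)*(-8) = -56 - 8*D)
z = 1/83 (z = 1/(75 + (-56 - 8*(-8))) = 1/(75 + (-56 + 64)) = 1/(75 + 8) = 1/83 ≈ 0.012048)
-14 + z*u(12) = -14 + (1/83)*(-15) = -14 - 15/83 = -1177/83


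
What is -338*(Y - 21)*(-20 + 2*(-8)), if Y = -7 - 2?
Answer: -365040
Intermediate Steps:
Y = -9
-338*(Y - 21)*(-20 + 2*(-8)) = -338*(-9 - 21)*(-20 + 2*(-8)) = -(-10140)*(-20 - 16) = -(-10140)*(-36) = -338*1080 = -365040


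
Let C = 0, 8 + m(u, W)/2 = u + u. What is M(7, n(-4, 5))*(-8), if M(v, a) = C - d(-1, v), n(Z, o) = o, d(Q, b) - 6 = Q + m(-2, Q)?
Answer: -152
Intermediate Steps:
m(u, W) = -16 + 4*u (m(u, W) = -16 + 2*(u + u) = -16 + 2*(2*u) = -16 + 4*u)
d(Q, b) = -18 + Q (d(Q, b) = 6 + (Q + (-16 + 4*(-2))) = 6 + (Q + (-16 - 8)) = 6 + (Q - 24) = 6 + (-24 + Q) = -18 + Q)
M(v, a) = 19 (M(v, a) = 0 - (-18 - 1) = 0 - 1*(-19) = 0 + 19 = 19)
M(7, n(-4, 5))*(-8) = 19*(-8) = -152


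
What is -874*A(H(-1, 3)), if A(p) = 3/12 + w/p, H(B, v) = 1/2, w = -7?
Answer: 24035/2 ≈ 12018.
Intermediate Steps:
H(B, v) = 1/2
A(p) = 1/4 - 7/p (A(p) = 3/12 - 7/p = 3*(1/12) - 7/p = 1/4 - 7/p)
-874*A(H(-1, 3)) = -437*(-28 + 1/2)/(2*1/2) = -437*2*(-55)/(2*2) = -874*(-55/4) = 24035/2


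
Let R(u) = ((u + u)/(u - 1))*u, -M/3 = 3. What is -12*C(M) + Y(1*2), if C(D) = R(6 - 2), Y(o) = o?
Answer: -126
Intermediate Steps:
M = -9 (M = -3*3 = -9)
R(u) = 2*u**2/(-1 + u) (R(u) = ((2*u)/(-1 + u))*u = (2*u/(-1 + u))*u = 2*u**2/(-1 + u))
C(D) = 32/3 (C(D) = 2*(6 - 2)**2/(-1 + (6 - 2)) = 2*4**2/(-1 + 4) = 2*16/3 = 2*16*(1/3) = 32/3)
-12*C(M) + Y(1*2) = -12*32/3 + 1*2 = -128 + 2 = -126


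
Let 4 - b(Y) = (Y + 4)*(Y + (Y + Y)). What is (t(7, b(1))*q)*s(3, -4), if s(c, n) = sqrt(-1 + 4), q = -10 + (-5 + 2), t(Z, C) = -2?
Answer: 26*sqrt(3) ≈ 45.033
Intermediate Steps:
b(Y) = 4 - 3*Y*(4 + Y) (b(Y) = 4 - (Y + 4)*(Y + (Y + Y)) = 4 - (4 + Y)*(Y + 2*Y) = 4 - (4 + Y)*3*Y = 4 - 3*Y*(4 + Y))
q = -13 (q = -10 - 3 = -13)
s(c, n) = sqrt(3)
(t(7, b(1))*q)*s(3, -4) = (-2*(-13))*sqrt(3) = 26*sqrt(3)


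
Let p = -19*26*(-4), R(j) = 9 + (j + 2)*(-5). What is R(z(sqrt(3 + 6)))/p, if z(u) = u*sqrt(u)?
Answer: -1/1976 - 15*sqrt(3)/1976 ≈ -0.013654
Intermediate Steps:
z(u) = u**(3/2)
R(j) = -1 - 5*j (R(j) = 9 + (2 + j)*(-5) = 9 + (-10 - 5*j) = -1 - 5*j)
p = 1976 (p = -494*(-4) = 1976)
R(z(sqrt(3 + 6)))/p = (-1 - 5*(3 + 6)**(3/4))/1976 = (-1 - 5*3*sqrt(3))*(1/1976) = (-1 - 15*sqrt(3))*(1/1976) = -1/1976 - 15*sqrt(3)/1976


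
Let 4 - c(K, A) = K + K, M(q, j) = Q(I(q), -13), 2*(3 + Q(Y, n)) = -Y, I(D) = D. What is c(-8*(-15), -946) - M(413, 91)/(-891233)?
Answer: -420662395/1782466 ≈ -236.00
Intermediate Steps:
Q(Y, n) = -3 - Y/2 (Q(Y, n) = -3 + (-Y)/2 = -3 - Y/2)
M(q, j) = -3 - q/2
c(K, A) = 4 - 2*K (c(K, A) = 4 - (K + K) = 4 - 2*K)
c(-8*(-15), -946) - M(413, 91)/(-891233) = (4 - (-16)*(-15)) - (-3 - ½*413)/(-891233) = (4 - 2*120) - (-3 - 413/2)*(-1)/891233 = (4 - 240) - (-419)*(-1)/(2*891233) = -236 - 1*419/1782466 = -236 - 419/1782466 = -420662395/1782466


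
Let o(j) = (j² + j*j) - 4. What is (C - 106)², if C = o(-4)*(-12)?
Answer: 195364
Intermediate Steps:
o(j) = -4 + 2*j² (o(j) = (j² + j²) - 4 = 2*j² - 4 = -4 + 2*j²)
C = -336 (C = (-4 + 2*(-4)²)*(-12) = (-4 + 2*16)*(-12) = (-4 + 32)*(-12) = 28*(-12) = -336)
(C - 106)² = (-336 - 106)² = (-442)² = 195364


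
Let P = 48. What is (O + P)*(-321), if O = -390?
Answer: 109782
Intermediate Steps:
(O + P)*(-321) = (-390 + 48)*(-321) = -342*(-321) = 109782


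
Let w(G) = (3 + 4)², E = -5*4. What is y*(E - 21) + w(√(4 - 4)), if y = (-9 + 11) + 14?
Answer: -607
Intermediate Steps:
E = -20
y = 16 (y = 2 + 14 = 16)
w(G) = 49 (w(G) = 7² = 49)
y*(E - 21) + w(√(4 - 4)) = 16*(-20 - 21) + 49 = 16*(-41) + 49 = -656 + 49 = -607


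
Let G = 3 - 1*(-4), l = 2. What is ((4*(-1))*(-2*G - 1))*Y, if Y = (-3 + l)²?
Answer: 60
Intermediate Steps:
G = 7 (G = 3 + 4 = 7)
Y = 1 (Y = (-3 + 2)² = (-1)² = 1)
((4*(-1))*(-2*G - 1))*Y = ((4*(-1))*(-2*7 - 1))*1 = -4*(-14 - 1)*1 = -4*(-15)*1 = 60*1 = 60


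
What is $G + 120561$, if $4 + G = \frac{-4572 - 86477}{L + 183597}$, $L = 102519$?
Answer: $\frac{34493195563}{286116} \approx 1.2056 \cdot 10^{5}$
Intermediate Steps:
$G = - \frac{1235513}{286116}$ ($G = -4 + \frac{-4572 - 86477}{102519 + 183597} = -4 - \frac{91049}{286116} = - \frac{1235513}{286116} \approx -4.3182$)
$G + 120561 = - \frac{1235513}{286116} + 120561 = \frac{34493195563}{286116}$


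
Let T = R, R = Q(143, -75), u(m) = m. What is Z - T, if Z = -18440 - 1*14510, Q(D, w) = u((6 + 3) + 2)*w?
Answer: -32125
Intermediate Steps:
Q(D, w) = 11*w (Q(D, w) = ((6 + 3) + 2)*w = (9 + 2)*w = 11*w)
R = -825 (R = 11*(-75) = -825)
T = -825
Z = -32950 (Z = -18440 - 14510 = -32950)
Z - T = -32950 - 1*(-825) = -32950 + 825 = -32125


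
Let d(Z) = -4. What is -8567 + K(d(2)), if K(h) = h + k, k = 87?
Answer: -8484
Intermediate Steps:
K(h) = 87 + h (K(h) = h + 87 = 87 + h)
-8567 + K(d(2)) = -8567 + (87 - 4) = -8567 + 83 = -8484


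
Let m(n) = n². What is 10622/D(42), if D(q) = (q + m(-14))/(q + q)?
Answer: 63732/17 ≈ 3748.9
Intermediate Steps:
D(q) = (196 + q)/(2*q) (D(q) = (q + (-14)²)/(q + q) = (q + 196)/((2*q)) = (196 + q)*(1/(2*q)) = (196 + q)/(2*q))
10622/D(42) = 10622/(((½)*(196 + 42)/42)) = 10622/(((½)*(1/42)*238)) = 10622/(17/6) = 10622*(6/17) = 63732/17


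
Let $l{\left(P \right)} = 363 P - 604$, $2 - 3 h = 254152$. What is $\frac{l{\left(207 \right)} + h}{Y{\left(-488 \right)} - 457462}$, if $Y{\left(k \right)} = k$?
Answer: $\frac{30539}{1373850} \approx 0.022229$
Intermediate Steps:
$h = - \frac{254150}{3}$ ($h = \frac{2}{3} - \frac{254152}{3} = - \frac{254150}{3} \approx -84717.0$)
$l{\left(P \right)} = -604 + 363 P$
$\frac{l{\left(207 \right)} + h}{Y{\left(-488 \right)} - 457462} = \frac{\left(-604 + 363 \cdot 207\right) - \frac{254150}{3}}{-488 - 457462} = \frac{\left(-604 + 75141\right) - \frac{254150}{3}}{-457950} = \left(74537 - \frac{254150}{3}\right) \left(- \frac{1}{457950}\right) = \left(- \frac{30539}{3}\right) \left(- \frac{1}{457950}\right) = \frac{30539}{1373850}$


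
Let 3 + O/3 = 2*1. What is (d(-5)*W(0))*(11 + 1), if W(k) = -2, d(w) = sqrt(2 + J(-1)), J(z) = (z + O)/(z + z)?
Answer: -48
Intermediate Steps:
O = -3 (O = -9 + 3*(2*1) = -9 + 3*2 = -9 + 6 = -3)
J(z) = (-3 + z)/(2*z) (J(z) = (z - 3)/(z + z) = (-3 + z)/((2*z)) = (-3 + z)*(1/(2*z)) = (-3 + z)/(2*z))
d(w) = 2 (d(w) = sqrt(2 + (1/2)*(-3 - 1)/(-1)) = sqrt(2 + (1/2)*(-1)*(-4)) = sqrt(2 + 2) = sqrt(4) = 2)
(d(-5)*W(0))*(11 + 1) = (2*(-2))*(11 + 1) = -4*12 = -48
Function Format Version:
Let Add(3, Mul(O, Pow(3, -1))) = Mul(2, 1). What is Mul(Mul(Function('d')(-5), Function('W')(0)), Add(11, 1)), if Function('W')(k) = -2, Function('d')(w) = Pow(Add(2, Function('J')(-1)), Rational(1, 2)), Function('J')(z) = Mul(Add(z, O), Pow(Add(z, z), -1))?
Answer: -48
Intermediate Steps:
O = -3 (O = Add(-9, Mul(3, Mul(2, 1))) = Add(-9, Mul(3, 2)) = Add(-9, 6) = -3)
Function('J')(z) = Mul(Rational(1, 2), Pow(z, -1), Add(-3, z)) (Function('J')(z) = Mul(Add(z, -3), Pow(Add(z, z), -1)) = Mul(Add(-3, z), Pow(Mul(2, z), -1)) = Mul(Add(-3, z), Mul(Rational(1, 2), Pow(z, -1))) = Mul(Rational(1, 2), Pow(z, -1), Add(-3, z)))
Function('d')(w) = 2 (Function('d')(w) = Pow(Add(2, Mul(Rational(1, 2), Pow(-1, -1), Add(-3, -1))), Rational(1, 2)) = Pow(Add(2, Mul(Rational(1, 2), -1, -4)), Rational(1, 2)) = Pow(Add(2, 2), Rational(1, 2)) = Pow(4, Rational(1, 2)) = 2)
Mul(Mul(Function('d')(-5), Function('W')(0)), Add(11, 1)) = Mul(Mul(2, -2), Add(11, 1)) = Mul(-4, 12) = -48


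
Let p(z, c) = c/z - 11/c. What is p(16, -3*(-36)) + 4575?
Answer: 247409/54 ≈ 4581.6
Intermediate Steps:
p(z, c) = -11/c + c/z
p(16, -3*(-36)) + 4575 = (-11/((-3*(-36))) - 3*(-36)/16) + 4575 = (-11/108 + 108*(1/16)) + 4575 = (-11*1/108 + 27/4) + 4575 = (-11/108 + 27/4) + 4575 = 359/54 + 4575 = 247409/54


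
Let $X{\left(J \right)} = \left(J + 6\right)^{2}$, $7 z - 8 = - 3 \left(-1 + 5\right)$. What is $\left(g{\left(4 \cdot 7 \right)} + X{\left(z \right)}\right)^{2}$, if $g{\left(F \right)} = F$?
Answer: $\frac{7929856}{2401} \approx 3302.7$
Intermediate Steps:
$z = - \frac{4}{7}$ ($z = \frac{8}{7} + \frac{\left(-3\right) \left(-1 + 5\right)}{7} = \frac{8}{7} + \frac{\left(-3\right) 4}{7} = \frac{8}{7} + \frac{1}{7} \left(-12\right) = \frac{8}{7} - \frac{12}{7} = - \frac{4}{7} \approx -0.57143$)
$X{\left(J \right)} = \left(6 + J\right)^{2}$
$\left(g{\left(4 \cdot 7 \right)} + X{\left(z \right)}\right)^{2} = \left(4 \cdot 7 + \left(6 - \frac{4}{7}\right)^{2}\right)^{2} = \left(28 + \left(\frac{38}{7}\right)^{2}\right)^{2} = \left(28 + \frac{1444}{49}\right)^{2} = \left(\frac{2816}{49}\right)^{2} = \frac{7929856}{2401}$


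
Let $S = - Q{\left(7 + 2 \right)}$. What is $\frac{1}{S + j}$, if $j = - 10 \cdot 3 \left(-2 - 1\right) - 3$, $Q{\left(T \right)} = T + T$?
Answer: $\frac{1}{69} \approx 0.014493$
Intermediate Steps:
$Q{\left(T \right)} = 2 T$
$j = 87$ ($j = - 10 \cdot 3 \left(-3\right) - 3 = \left(-10\right) \left(-9\right) - 3 = 90 - 3 = 87$)
$S = -18$ ($S = - 2 \left(7 + 2\right) = - 2 \cdot 9 = \left(-1\right) 18 = -18$)
$\frac{1}{S + j} = \frac{1}{-18 + 87} = \frac{1}{69}$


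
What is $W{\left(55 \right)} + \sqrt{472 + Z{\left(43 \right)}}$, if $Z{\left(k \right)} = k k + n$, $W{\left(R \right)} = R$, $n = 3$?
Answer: $55 + 2 \sqrt{581} \approx 103.21$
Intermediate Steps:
$Z{\left(k \right)} = 3 + k^{2}$ ($Z{\left(k \right)} = k k + 3 = k^{2} + 3 = 3 + k^{2}$)
$W{\left(55 \right)} + \sqrt{472 + Z{\left(43 \right)}} = 55 + \sqrt{472 + \left(3 + 43^{2}\right)} = 55 + \sqrt{472 + \left(3 + 1849\right)} = 55 + \sqrt{472 + 1852} = 55 + \sqrt{2324} = 55 + 2 \sqrt{581}$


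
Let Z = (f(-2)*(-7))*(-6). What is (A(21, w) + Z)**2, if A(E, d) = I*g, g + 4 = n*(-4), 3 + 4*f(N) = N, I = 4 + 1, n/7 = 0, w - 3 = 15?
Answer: 21025/4 ≈ 5256.3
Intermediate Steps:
w = 18 (w = 3 + 15 = 18)
n = 0 (n = 7*0 = 0)
I = 5
f(N) = -3/4 + N/4
g = -4 (g = -4 + 0*(-4) = -4 + 0 = -4)
A(E, d) = -20 (A(E, d) = 5*(-4) = -20)
Z = -105/2 (Z = ((-3/4 + (1/4)*(-2))*(-7))*(-6) = ((-3/4 - 1/2)*(-7))*(-6) = -5/4*(-7)*(-6) = (35/4)*(-6) = -105/2 ≈ -52.500)
(A(21, w) + Z)**2 = (-20 - 105/2)**2 = (-145/2)**2 = 21025/4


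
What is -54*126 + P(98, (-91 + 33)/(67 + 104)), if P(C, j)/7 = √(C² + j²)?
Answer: -6804 + 14*√70208482/171 ≈ -6118.0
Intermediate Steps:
P(C, j) = 7*√(C² + j²)
-54*126 + P(98, (-91 + 33)/(67 + 104)) = -54*126 + 7*√(98² + ((-91 + 33)/(67 + 104))²) = -6804 + 7*√(9604 + (-58/171)²) = -6804 + 7*√(9604 + 3364/29241) = -6804 + 7*√(280833928/29241) = -6804 + 7*(2*√70208482/171) = -6804 + 14*√70208482/171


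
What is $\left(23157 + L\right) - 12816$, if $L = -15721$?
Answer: $-5380$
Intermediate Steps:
$\left(23157 + L\right) - 12816 = \left(23157 - 15721\right) - 12816 = 7436 - 12816 = -5380$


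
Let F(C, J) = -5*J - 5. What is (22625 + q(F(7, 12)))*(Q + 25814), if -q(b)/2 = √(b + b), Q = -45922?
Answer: -454943500 + 40216*I*√130 ≈ -4.5494e+8 + 4.5853e+5*I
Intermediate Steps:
F(C, J) = -5 - 5*J
q(b) = -2*√2*√b (q(b) = -2*√(b + b) = -2*√2*√b)
(22625 + q(F(7, 12)))*(Q + 25814) = (22625 - 2*√2*√(-5 - 5*12))*(-45922 + 25814) = (22625 - 2*√2*√(-5 - 60))*(-20108) = (22625 - 2*√2*√(-65))*(-20108) = (22625 - 2*√2*I*√65)*(-20108) = (22625 - 2*I*√130)*(-20108) = -454943500 + 40216*I*√130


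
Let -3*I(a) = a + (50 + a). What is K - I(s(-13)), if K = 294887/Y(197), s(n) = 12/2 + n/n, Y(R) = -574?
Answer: -847925/1722 ≈ -492.41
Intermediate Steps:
s(n) = 7 (s(n) = 12*(1/2) + 1 = 6 + 1 = 7)
K = -294887/574 (K = 294887/(-574) = 294887*(-1/574) = -294887/574 ≈ -513.74)
I(a) = -50/3 - 2*a/3 (I(a) = -(a + (50 + a))/3 = -(50 + 2*a)/3 = -50/3 - 2*a/3)
K - I(s(-13)) = -294887/574 - (-50/3 - 2/3*7) = -294887/574 - (-50/3 - 14/3) = -294887/574 - 1*(-64/3) = -294887/574 + 64/3 = -847925/1722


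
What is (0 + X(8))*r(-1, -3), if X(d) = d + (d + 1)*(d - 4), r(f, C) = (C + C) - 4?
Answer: -440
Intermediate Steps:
r(f, C) = -4 + 2*C (r(f, C) = 2*C - 4 = -4 + 2*C)
X(d) = d + (1 + d)*(-4 + d)
(0 + X(8))*r(-1, -3) = (0 + (-4 + 8² - 2*8))*(-4 + 2*(-3)) = (0 + (-4 + 64 - 16))*(-4 - 6) = (0 + 44)*(-10) = 44*(-10) = -440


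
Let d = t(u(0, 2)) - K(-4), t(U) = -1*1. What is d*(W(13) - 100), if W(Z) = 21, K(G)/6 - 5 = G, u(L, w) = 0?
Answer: 553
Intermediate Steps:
K(G) = 30 + 6*G
t(U) = -1
d = -7 (d = -1 - (30 + 6*(-4)) = -1 - (30 - 24) = -1 - 1*6 = -1 - 6 = -7)
d*(W(13) - 100) = -7*(21 - 100) = -7*(-79) = 553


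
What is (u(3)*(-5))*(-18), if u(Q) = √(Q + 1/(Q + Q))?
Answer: 15*√114 ≈ 160.16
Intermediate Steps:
u(Q) = √(Q + 1/(2*Q))
(u(3)*(-5))*(-18) = ((√(2/3 + 4*3)/2)*(-5))*(-18) = ((√(2*(⅓) + 12)/2)*(-5))*(-18) = ((√(⅔ + 12)/2)*(-5))*(-18) = ((√(38/3)/2)*(-5))*(-18) = (((√114/3)/2)*(-5))*(-18) = ((√114/6)*(-5))*(-18) = -5*√114/6*(-18) = 15*√114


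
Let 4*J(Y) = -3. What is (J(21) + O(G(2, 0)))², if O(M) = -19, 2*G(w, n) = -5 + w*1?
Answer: 6241/16 ≈ 390.06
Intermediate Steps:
G(w, n) = -5/2 + w/2 (G(w, n) = (-5 + w*1)/2 = (-5 + w)/2 = -5/2 + w/2)
J(Y) = -¾ (J(Y) = (¼)*(-3) = -¾)
(J(21) + O(G(2, 0)))² = (-¾ - 19)² = (-79/4)² = 6241/16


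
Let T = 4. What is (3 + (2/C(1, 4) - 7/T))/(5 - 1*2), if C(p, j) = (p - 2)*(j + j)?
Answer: ⅓ ≈ 0.33333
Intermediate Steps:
C(p, j) = 2*j*(-2 + p) (C(p, j) = (-2 + p)*(2*j) = 2*j*(-2 + p))
(3 + (2/C(1, 4) - 7/T))/(5 - 1*2) = (3 + (2/((2*4*(-2 + 1))) - 7/4))/(5 - 1*2) = (3 + (2/((2*4*(-1))) - 7*¼))/(5 - 2) = (3 + (2/(-8) - 7/4))/3 = (3 + (2*(-⅛) - 7/4))/3 = (3 + (-¼ - 7/4))/3 = (3 - 2)/3 = (⅓)*1 = ⅓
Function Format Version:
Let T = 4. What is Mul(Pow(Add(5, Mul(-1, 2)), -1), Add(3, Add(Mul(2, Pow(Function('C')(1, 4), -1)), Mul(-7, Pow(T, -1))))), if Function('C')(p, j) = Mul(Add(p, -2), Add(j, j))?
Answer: Rational(1, 3) ≈ 0.33333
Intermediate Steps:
Function('C')(p, j) = Mul(2, j, Add(-2, p)) (Function('C')(p, j) = Mul(Add(-2, p), Mul(2, j)) = Mul(2, j, Add(-2, p)))
Mul(Pow(Add(5, Mul(-1, 2)), -1), Add(3, Add(Mul(2, Pow(Function('C')(1, 4), -1)), Mul(-7, Pow(T, -1))))) = Mul(Pow(Add(5, Mul(-1, 2)), -1), Add(3, Add(Mul(2, Pow(Mul(2, 4, Add(-2, 1)), -1)), Mul(-7, Pow(4, -1))))) = Mul(Pow(Add(5, -2), -1), Add(3, Add(Mul(2, Pow(Mul(2, 4, -1), -1)), Mul(-7, Rational(1, 4))))) = Mul(Pow(3, -1), Add(3, Add(Mul(2, Pow(-8, -1)), Rational(-7, 4)))) = Mul(Rational(1, 3), Add(3, Add(Mul(2, Rational(-1, 8)), Rational(-7, 4)))) = Mul(Rational(1, 3), Add(3, Add(Rational(-1, 4), Rational(-7, 4)))) = Mul(Rational(1, 3), Add(3, -2)) = Mul(Rational(1, 3), 1) = Rational(1, 3)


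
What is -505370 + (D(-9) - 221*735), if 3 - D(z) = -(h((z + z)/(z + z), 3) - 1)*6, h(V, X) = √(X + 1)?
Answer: -667796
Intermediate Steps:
h(V, X) = √(1 + X)
D(z) = 9 (D(z) = 3 - (-1)*(√(1 + 3) - 1)*6 = 3 - (-1)*(√4 - 1)*6 = 3 - (-1)*(2 - 1)*6 = 3 - (-1)*1*6 = 3 - (-1)*6 = 3 - 1*(-6) = 3 + 6 = 9)
-505370 + (D(-9) - 221*735) = -505370 + (9 - 221*735) = -505370 + (9 - 162435) = -505370 - 162426 = -667796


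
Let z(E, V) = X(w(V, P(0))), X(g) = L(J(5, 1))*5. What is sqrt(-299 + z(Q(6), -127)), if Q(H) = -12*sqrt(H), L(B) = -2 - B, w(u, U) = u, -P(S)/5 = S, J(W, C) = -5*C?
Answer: 2*I*sqrt(71) ≈ 16.852*I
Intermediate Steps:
P(S) = -5*S
X(g) = 15 (X(g) = (-2 - (-5))*5 = (-2 - 1*(-5))*5 = (-2 + 5)*5 = 3*5 = 15)
z(E, V) = 15
sqrt(-299 + z(Q(6), -127)) = sqrt(-299 + 15) = sqrt(-284) = 2*I*sqrt(71)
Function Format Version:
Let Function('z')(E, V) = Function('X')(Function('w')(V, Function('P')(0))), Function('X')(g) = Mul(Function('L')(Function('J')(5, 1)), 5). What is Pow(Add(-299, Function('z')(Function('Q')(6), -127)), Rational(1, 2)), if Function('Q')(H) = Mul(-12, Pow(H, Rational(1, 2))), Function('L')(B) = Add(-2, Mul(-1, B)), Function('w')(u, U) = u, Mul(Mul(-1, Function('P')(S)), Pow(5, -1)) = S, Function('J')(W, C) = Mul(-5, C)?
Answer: Mul(2, I, Pow(71, Rational(1, 2))) ≈ Mul(16.852, I)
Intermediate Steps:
Function('P')(S) = Mul(-5, S)
Function('X')(g) = 15 (Function('X')(g) = Mul(Add(-2, Mul(-1, Mul(-5, 1))), 5) = Mul(Add(-2, Mul(-1, -5)), 5) = Mul(Add(-2, 5), 5) = Mul(3, 5) = 15)
Function('z')(E, V) = 15
Pow(Add(-299, Function('z')(Function('Q')(6), -127)), Rational(1, 2)) = Pow(Add(-299, 15), Rational(1, 2)) = Pow(-284, Rational(1, 2)) = Mul(2, I, Pow(71, Rational(1, 2)))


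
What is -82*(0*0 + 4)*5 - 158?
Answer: -1798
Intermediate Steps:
-82*(0*0 + 4)*5 - 158 = -82*(0 + 4)*5 - 158 = -328*5 - 158 = -82*20 - 158 = -1640 - 158 = -1798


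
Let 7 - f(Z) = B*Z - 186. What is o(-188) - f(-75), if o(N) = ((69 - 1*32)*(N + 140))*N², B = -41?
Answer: -62768062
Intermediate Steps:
f(Z) = 193 + 41*Z (f(Z) = 7 - (-41*Z - 186) = 7 - (-186 - 41*Z) = 7 + (186 + 41*Z) = 193 + 41*Z)
o(N) = N²*(5180 + 37*N) (o(N) = ((69 - 32)*(140 + N))*N² = (37*(140 + N))*N² = (5180 + 37*N)*N² = N²*(5180 + 37*N))
o(-188) - f(-75) = 37*(-188)²*(140 - 188) - (193 + 41*(-75)) = 37*35344*(-48) - (193 - 3075) = -62770944 - 1*(-2882) = -62770944 + 2882 = -62768062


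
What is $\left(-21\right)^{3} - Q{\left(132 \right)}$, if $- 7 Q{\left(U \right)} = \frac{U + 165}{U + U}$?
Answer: $- \frac{518607}{56} \approx -9260.8$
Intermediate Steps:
$Q{\left(U \right)} = - \frac{165 + U}{14 U}$ ($Q{\left(U \right)} = - \frac{\left(U + 165\right) \frac{1}{U + U}}{7} = - \frac{\left(165 + U\right) \frac{1}{2 U}}{7} = - \frac{\frac{1}{2} \frac{1}{U} \left(165 + U\right)}{7} = - \frac{165 + U}{14 U}$)
$\left(-21\right)^{3} - Q{\left(132 \right)} = \left(-21\right)^{3} - \frac{-165 - 132}{14 \cdot 132} = -9261 - \frac{1}{14} \cdot \frac{1}{132} \left(-165 - 132\right) = -9261 - \frac{1}{14} \cdot \frac{1}{132} \left(-297\right) = -9261 - - \frac{9}{56} = -9261 + \frac{9}{56} = - \frac{518607}{56}$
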